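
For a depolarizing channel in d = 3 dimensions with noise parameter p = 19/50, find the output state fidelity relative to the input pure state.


F = (1-p) + p/d
= (1 - 0.3800) + 0.3800/3
= 0.6200 + 0.1267
= 0.7467

0.7467


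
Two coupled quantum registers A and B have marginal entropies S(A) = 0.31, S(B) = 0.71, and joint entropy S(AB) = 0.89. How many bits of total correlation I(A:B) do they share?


I(A:B) = S(A) + S(B) - S(AB)
= 0.31 + 0.71 - 0.89
= 0.1300

0.1300


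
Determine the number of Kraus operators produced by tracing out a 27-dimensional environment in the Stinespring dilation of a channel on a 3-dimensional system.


Tracing out the environment in an orthonormal basis {|i>_E} gives Kraus operators K_i = <i|_E U |0>_E.
Number of Kraus operators = dim(H_env) = d_env
= 27

27


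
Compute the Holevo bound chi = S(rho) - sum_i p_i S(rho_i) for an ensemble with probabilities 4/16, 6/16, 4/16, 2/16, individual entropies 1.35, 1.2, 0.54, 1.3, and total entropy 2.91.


chi = S(rho) - sum_i p_i * S(rho_i)
Weighted entropy = 4/16 * 1.35 + 6/16 * 1.2 + 4/16 * 0.54 + 2/16 * 1.3
= 1.0850
chi = 2.91 - 1.0850
= 1.8250

1.8250


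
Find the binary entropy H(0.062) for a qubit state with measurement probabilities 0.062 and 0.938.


S = -p*log2(p) - (1-p)*log2(1-p)
p = 0.0620, 1-p = 0.9380
= -0.0620 * log2(0.0620) - 0.9380 * log2(0.9380)
= -(-0.2487) - (-0.0866)
= 0.3353

0.3353


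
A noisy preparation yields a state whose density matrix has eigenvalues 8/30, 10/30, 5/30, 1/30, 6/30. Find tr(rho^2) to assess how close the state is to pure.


tr(rho^2) = sum of eigenvalues squared
= (8/30)^2 + (10/30)^2 + (5/30)^2 + (1/30)^2 + (6/30)^2
= (64 + 100 + 25 + 1 + 36) / 900
= 226/900
= 0.2511

0.2511


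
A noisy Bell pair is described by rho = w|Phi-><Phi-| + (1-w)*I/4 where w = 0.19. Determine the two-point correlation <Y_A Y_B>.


|Phi-> = (|00> - |11>)/sqrt(2)
For the pure Bell state, <Y_A Y_B> = +1 (Bell-state Pauli correlator).
The maximally-mixed part I/4 has tr(I/4 * P tensor P) = 0 for any traceless Pauli P.
So <Y_A Y_B>_rho = w * (+1) + (1 - w) * 0
= 0.19 * (+1)
= 0.1900

0.1900


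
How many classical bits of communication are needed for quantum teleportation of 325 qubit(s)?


Quantum teleportation requires 2 classical bits per qubit teleported.
325 qubit(s) -> 2 * 325 = 650 classical bits

650


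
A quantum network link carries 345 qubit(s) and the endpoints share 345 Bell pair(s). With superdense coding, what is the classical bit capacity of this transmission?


Superdense coding allows 2 classical bits per shared entangled pair.
345 pair(s) -> 2 * 345 = 690 classical bits

690


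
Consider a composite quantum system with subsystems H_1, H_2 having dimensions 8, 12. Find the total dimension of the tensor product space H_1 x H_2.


dim(H_1 x H_2) = 8 * 12
= 96

96


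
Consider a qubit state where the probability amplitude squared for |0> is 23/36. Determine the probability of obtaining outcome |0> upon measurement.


|alpha|^2 = 23/36 = 0.6389
|beta|^2 = 1 - 23/36 = 13/36 = 0.3611
P(|0>) = |alpha|^2 = 0.6389

0.6389


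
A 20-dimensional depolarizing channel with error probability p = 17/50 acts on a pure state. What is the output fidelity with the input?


F = (1-p) + p/d
= (1 - 0.3400) + 0.3400/20
= 0.6600 + 0.0170
= 0.6770

0.6770


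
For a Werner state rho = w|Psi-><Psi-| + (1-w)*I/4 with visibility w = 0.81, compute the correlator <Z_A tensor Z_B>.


|Psi-> = (|01> - |10>)/sqrt(2)
For the pure Bell state, <Z_A Z_B> = -1 (Bell-state Pauli correlator).
The maximally-mixed part I/4 has tr(I/4 * P tensor P) = 0 for any traceless Pauli P.
So <Z_A Z_B>_rho = w * (-1) + (1 - w) * 0
= 0.81 * (-1)
= -0.8100

-0.8100


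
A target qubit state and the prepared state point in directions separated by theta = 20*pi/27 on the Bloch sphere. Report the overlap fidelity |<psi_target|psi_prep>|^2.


For states separated by angle theta on Bloch sphere:
F = cos^2(theta/2)
theta = 20*pi/27 = 2.3271
theta/2 = 1.1636
cos(theta/2) = 0.3961
F = 0.1569

0.1569


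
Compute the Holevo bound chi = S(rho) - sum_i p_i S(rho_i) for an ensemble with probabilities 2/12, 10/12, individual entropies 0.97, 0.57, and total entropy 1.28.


chi = S(rho) - sum_i p_i * S(rho_i)
Weighted entropy = 2/12 * 0.97 + 10/12 * 0.57
= 0.6367
chi = 1.28 - 0.6367
= 0.6433

0.6433


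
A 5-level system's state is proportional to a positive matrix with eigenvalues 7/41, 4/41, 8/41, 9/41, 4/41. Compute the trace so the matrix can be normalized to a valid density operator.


tr(M) = sum of eigenvalues
= 7/41 + 4/41 + 8/41 + 9/41 + 4/41
= 32/41
= 0.7805

0.7805


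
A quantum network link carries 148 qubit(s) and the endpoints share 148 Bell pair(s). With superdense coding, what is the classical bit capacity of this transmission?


Superdense coding allows 2 classical bits per shared entangled pair.
148 pair(s) -> 2 * 148 = 296 classical bits

296


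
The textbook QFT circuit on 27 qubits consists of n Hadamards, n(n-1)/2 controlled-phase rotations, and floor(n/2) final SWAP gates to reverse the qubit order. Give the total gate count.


Hadamard gates: 27
Controlled rotations: n*(n-1)/2 = 27*26/2 = 351
SWAP gates: floor(n/2) = floor(27/2) = 13
Total = 27 + 351 + 13
= 391

391


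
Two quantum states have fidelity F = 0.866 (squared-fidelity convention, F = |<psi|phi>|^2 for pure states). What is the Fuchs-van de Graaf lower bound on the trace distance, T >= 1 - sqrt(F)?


Fuchs-van de Graaf (squared-fidelity convention): 1 - sqrt(F) <= T <= sqrt(1 - F).
Lower bound: T >= 1 - sqrt(F)
sqrt(F) = sqrt(0.866) = 0.9306
T >= 1 - 0.9306
T >= 0.0694

0.0694


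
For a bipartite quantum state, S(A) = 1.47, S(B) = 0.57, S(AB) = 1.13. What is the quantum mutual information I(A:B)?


I(A:B) = S(A) + S(B) - S(AB)
= 1.47 + 0.57 - 1.13
= 0.9100

0.9100


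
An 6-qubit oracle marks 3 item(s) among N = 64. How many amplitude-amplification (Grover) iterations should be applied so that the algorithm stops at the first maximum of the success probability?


After j Grover iterations the success probability is P(j) = sin^2((2j+1)*theta), where sin(theta) = sqrt(k/N).
N = 2^6 = 64, k = 3
sin(theta) = sqrt(k/N) = 0.2165063509
theta = arcsin(sqrt(k/N)) = 0.2182345144 rad
P(j) reaches its first maximum when (2j+1)*theta is as close as possible to pi/2, i.e. j = round(pi/(4*theta) - 1/2).
pi/(4*theta) - 1/2 = 3.0989
(For comparison, the common estimate pi/4 * sqrt(N/k) = 3.6276; the exact maximiser is used here.)
Optimal iterations = 3

3


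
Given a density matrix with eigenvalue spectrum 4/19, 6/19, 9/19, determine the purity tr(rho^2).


tr(rho^2) = sum of eigenvalues squared
= (4/19)^2 + (6/19)^2 + (9/19)^2
= (16 + 36 + 81) / 361
= 133/361
= 0.3684

0.3684


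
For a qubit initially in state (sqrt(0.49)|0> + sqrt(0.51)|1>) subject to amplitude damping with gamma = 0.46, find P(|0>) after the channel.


For amplitude damping with parameter gamma on state sqrt(a)|0> + sqrt(b)|1>:
alpha^2 = 0.49, beta^2 = 0.51
P(|0>) = alpha^2 + gamma * beta^2
= 0.49 + 0.46 * 0.51
= 0.49 + 0.2346
= 0.7246

0.7246


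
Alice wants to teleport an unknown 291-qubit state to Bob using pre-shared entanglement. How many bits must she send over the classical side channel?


Quantum teleportation requires 2 classical bits per qubit teleported.
291 qubit(s) -> 2 * 291 = 582 classical bits

582


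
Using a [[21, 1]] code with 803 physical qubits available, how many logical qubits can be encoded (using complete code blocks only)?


Each code block uses 21 physical qubits for 1 logical qubit(s).
Number of complete blocks = floor(803 / 21) = 38
Logical qubits = 38 * 1
= 38

38


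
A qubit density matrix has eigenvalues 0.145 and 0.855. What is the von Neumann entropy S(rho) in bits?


S = -p*log2(p) - (1-p)*log2(1-p)
p = 0.1450, 1-p = 0.8550
= -0.1450 * log2(0.1450) - 0.8550 * log2(0.8550)
= -(-0.4040) - (-0.1932)
= 0.5972

0.5972


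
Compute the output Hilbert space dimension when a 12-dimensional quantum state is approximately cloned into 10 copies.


Output space = H^(tensor 10) where dim(H) = 12
dim = 12^10
= 144 (after 2 factors)
= 1728 (after 3 factors)
= 20736 (after 4 factors)
= 248832 (after 5 factors)
= 2985984 (after 6 factors)
= 35831808 (after 7 factors)
= 429981696 (after 8 factors)
= 5159780352 (after 9 factors)
= 61917364224 (after 10 factors)
= 61917364224

61917364224


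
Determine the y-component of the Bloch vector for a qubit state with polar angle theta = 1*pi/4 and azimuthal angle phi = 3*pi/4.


theta = 0.7854, phi = 2.3562
r_y = sin(theta)*sin(phi) = 0.7071 * 0.7071
r_y = 0.5000

0.5000


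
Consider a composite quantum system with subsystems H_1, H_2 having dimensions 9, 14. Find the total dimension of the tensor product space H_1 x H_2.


dim(H_1 x H_2) = 9 * 14
= 126

126


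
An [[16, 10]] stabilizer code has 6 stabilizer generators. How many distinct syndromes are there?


Each stabilizer generator gives a binary (+1 or -1) measurement outcome.
With 6 independent generators:
Total syndromes = 2^6
= 64

64


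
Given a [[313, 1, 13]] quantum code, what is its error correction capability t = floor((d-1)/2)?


Code parameters: [[313, 1, 13]], distance d = 13.
Number of correctable errors = floor((d-1)/2)
= floor((13 - 1)/2)
= floor(12/2)
= 6

6


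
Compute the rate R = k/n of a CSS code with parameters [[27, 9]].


Code rate R = k/n
= 9/27
= 0.3333

0.3333


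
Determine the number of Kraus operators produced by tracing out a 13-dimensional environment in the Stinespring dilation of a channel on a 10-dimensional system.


Tracing out the environment in an orthonormal basis {|i>_E} gives Kraus operators K_i = <i|_E U |0>_E.
Number of Kraus operators = dim(H_env) = d_env
= 13

13


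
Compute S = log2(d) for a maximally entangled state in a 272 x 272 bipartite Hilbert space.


For a maximally entangled state in d x d:
S = log2(d) = log2(272)
= 8.0875

8.0875


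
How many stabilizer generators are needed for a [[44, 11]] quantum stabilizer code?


For an [[n,k]] stabilizer code:
Number of stabilizer generators = n - k
= 44 - 11
= 33

33


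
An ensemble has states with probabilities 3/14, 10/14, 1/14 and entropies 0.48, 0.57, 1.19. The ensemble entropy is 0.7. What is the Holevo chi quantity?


chi = S(rho) - sum_i p_i * S(rho_i)
Weighted entropy = 3/14 * 0.48 + 10/14 * 0.57 + 1/14 * 1.19
= 0.5950
chi = 0.7 - 0.5950
= 0.1050

0.1050


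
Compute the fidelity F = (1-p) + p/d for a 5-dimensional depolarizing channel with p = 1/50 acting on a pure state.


F = (1-p) + p/d
= (1 - 0.0200) + 0.0200/5
= 0.9800 + 0.0040
= 0.9840

0.9840


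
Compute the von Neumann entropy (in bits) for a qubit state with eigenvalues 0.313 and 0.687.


S = -p*log2(p) - (1-p)*log2(1-p)
p = 0.3130, 1-p = 0.6870
= -0.3130 * log2(0.3130) - 0.6870 * log2(0.6870)
= -(-0.5245) - (-0.3721)
= 0.8966

0.8966


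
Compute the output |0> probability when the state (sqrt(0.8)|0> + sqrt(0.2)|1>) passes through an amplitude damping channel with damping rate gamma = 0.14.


For amplitude damping with parameter gamma on state sqrt(a)|0> + sqrt(b)|1>:
alpha^2 = 0.8, beta^2 = 0.2
P(|0>) = alpha^2 + gamma * beta^2
= 0.8 + 0.14 * 0.2
= 0.8 + 0.0280
= 0.8280

0.8280


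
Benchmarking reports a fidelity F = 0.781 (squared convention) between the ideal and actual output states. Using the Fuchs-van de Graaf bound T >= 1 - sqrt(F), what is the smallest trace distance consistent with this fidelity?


Fuchs-van de Graaf (squared-fidelity convention): 1 - sqrt(F) <= T <= sqrt(1 - F).
Lower bound: T >= 1 - sqrt(F)
sqrt(F) = sqrt(0.781) = 0.8837
T >= 1 - 0.8837
T >= 0.1163

0.1163


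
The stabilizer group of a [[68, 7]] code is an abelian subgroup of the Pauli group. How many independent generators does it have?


For an [[n,k]] stabilizer code:
Number of stabilizer generators = n - k
= 68 - 7
= 61

61


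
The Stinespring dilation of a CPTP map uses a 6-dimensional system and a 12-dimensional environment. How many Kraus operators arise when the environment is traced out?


Tracing out the environment in an orthonormal basis {|i>_E} gives Kraus operators K_i = <i|_E U |0>_E.
Number of Kraus operators = dim(H_env) = d_env
= 12

12


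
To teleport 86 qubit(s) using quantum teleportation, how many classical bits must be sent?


Quantum teleportation requires 2 classical bits per qubit teleported.
86 qubit(s) -> 2 * 86 = 172 classical bits

172


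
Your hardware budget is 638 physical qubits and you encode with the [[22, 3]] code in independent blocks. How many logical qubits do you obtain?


Each code block uses 22 physical qubits for 3 logical qubit(s).
Number of complete blocks = floor(638 / 22) = 29
Logical qubits = 29 * 3
= 87

87


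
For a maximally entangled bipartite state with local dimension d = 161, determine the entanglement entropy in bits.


For a maximally entangled state in d x d:
S = log2(d) = log2(161)
= 7.3309

7.3309


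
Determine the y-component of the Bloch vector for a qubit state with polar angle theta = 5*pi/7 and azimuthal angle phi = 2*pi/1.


theta = 2.2440, phi = 6.2832
r_y = sin(theta)*sin(phi) = 0.7818 * 0.0000
r_y = 0.0000

0.0000


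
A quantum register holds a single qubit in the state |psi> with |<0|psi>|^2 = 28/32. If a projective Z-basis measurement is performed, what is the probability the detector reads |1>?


|alpha|^2 = 28/32 = 0.8750
|beta|^2 = 1 - 28/32 = 4/32 = 0.1250
P(|1>) = |beta|^2 = 0.1250

0.1250


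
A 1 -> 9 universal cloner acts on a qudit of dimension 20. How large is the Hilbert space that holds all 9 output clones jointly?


Output space = H^(tensor 9) where dim(H) = 20
dim = 20^9
= 400 (after 2 factors)
= 8000 (after 3 factors)
= 160000 (after 4 factors)
= 3200000 (after 5 factors)
= 64000000 (after 6 factors)
= 1280000000 (after 7 factors)
= 25600000000 (after 8 factors)
= 512000000000 (after 9 factors)
= 512000000000

512000000000


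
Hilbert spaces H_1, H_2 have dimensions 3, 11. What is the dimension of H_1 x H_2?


dim(H_1 x H_2) = 3 * 11
= 33

33


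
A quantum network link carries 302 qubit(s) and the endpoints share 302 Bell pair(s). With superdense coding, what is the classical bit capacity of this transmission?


Superdense coding allows 2 classical bits per shared entangled pair.
302 pair(s) -> 2 * 302 = 604 classical bits

604


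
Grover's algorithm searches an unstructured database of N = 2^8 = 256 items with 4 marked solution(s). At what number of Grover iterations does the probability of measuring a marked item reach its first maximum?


After j Grover iterations the success probability is P(j) = sin^2((2j+1)*theta), where sin(theta) = sqrt(k/N).
N = 2^8 = 256, k = 4
sin(theta) = sqrt(k/N) = 0.125
theta = arcsin(sqrt(k/N)) = 0.1253278312 rad
P(j) reaches its first maximum when (2j+1)*theta is as close as possible to pi/2, i.e. j = round(pi/(4*theta) - 1/2).
pi/(4*theta) - 1/2 = 5.7667
(For comparison, the common estimate pi/4 * sqrt(N/k) = 6.2832; the exact maximiser is used here.)
Optimal iterations = 6

6


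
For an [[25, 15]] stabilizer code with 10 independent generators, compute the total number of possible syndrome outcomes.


Each stabilizer generator gives a binary (+1 or -1) measurement outcome.
With 10 independent generators:
Total syndromes = 2^10
= 1024

1024


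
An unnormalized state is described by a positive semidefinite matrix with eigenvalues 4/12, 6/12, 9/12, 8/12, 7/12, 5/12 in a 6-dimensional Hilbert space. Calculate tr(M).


tr(M) = sum of eigenvalues
= 4/12 + 6/12 + 9/12 + 8/12 + 7/12 + 5/12
= 39/12
= 3.2500

3.2500


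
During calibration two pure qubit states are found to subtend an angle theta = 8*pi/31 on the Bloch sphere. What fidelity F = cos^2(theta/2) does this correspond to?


For states separated by angle theta on Bloch sphere:
F = cos^2(theta/2)
theta = 8*pi/31 = 0.8107
theta/2 = 0.4054
cos(theta/2) = 0.9190
F = 0.8445

0.8445


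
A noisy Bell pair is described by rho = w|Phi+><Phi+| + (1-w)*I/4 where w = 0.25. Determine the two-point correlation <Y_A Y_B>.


|Phi+> = (|00> + |11>)/sqrt(2)
For the pure Bell state, <Y_A Y_B> = -1 (Bell-state Pauli correlator).
The maximally-mixed part I/4 has tr(I/4 * P tensor P) = 0 for any traceless Pauli P.
So <Y_A Y_B>_rho = w * (-1) + (1 - w) * 0
= 0.25 * (-1)
= -0.2500

-0.2500


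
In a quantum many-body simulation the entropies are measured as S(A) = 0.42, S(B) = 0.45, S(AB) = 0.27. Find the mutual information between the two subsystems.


I(A:B) = S(A) + S(B) - S(AB)
= 0.42 + 0.45 - 0.27
= 0.6000

0.6000


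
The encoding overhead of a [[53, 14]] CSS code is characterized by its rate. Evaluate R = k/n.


Code rate R = k/n
= 14/53
= 0.2642

0.2642


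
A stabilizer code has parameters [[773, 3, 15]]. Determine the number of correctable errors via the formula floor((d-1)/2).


Code parameters: [[773, 3, 15]], distance d = 15.
Number of correctable errors = floor((d-1)/2)
= floor((15 - 1)/2)
= floor(14/2)
= 7

7


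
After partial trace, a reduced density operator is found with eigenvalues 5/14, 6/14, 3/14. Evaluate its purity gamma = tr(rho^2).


tr(rho^2) = sum of eigenvalues squared
= (5/14)^2 + (6/14)^2 + (3/14)^2
= (25 + 36 + 9) / 196
= 70/196
= 0.3571

0.3571


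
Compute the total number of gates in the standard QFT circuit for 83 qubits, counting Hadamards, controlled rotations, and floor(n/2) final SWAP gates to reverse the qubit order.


Hadamard gates: 83
Controlled rotations: n*(n-1)/2 = 83*82/2 = 3403
SWAP gates: floor(n/2) = floor(83/2) = 41
Total = 83 + 3403 + 41
= 3527

3527


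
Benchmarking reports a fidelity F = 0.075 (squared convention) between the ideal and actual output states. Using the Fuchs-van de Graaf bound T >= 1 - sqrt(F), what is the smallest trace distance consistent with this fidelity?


Fuchs-van de Graaf (squared-fidelity convention): 1 - sqrt(F) <= T <= sqrt(1 - F).
Lower bound: T >= 1 - sqrt(F)
sqrt(F) = sqrt(0.075) = 0.2739
T >= 1 - 0.2739
T >= 0.7261

0.7261


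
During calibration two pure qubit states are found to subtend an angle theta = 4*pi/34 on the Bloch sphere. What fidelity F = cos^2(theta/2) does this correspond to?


For states separated by angle theta on Bloch sphere:
F = cos^2(theta/2)
theta = 4*pi/34 = 0.3696
theta/2 = 0.1848
cos(theta/2) = 0.9830
F = 0.9662

0.9662


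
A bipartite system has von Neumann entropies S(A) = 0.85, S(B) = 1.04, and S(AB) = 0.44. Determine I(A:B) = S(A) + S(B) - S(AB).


I(A:B) = S(A) + S(B) - S(AB)
= 0.85 + 1.04 - 0.44
= 1.4500

1.4500


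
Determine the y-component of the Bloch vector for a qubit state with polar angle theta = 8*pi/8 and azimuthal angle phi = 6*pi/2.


theta = 3.1416, phi = 9.4248
r_y = sin(theta)*sin(phi) = 0.0000 * 0.0000
r_y = 0.0000

0.0000


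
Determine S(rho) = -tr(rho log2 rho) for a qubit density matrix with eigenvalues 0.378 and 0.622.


S = -p*log2(p) - (1-p)*log2(1-p)
p = 0.3780, 1-p = 0.6220
= -0.3780 * log2(0.3780) - 0.6220 * log2(0.6220)
= -(-0.5305) - (-0.4261)
= 0.9566

0.9566


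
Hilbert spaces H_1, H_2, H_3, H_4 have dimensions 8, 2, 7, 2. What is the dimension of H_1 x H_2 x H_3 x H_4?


dim(H_1 x H_2 x H_3 x H_4) = 8 * 2 * 7 * 2
= 16 * 7 * 2
= 112 * 2
= 224

224


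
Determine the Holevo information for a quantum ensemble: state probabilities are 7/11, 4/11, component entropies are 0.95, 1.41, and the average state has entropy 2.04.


chi = S(rho) - sum_i p_i * S(rho_i)
Weighted entropy = 7/11 * 0.95 + 4/11 * 1.41
= 1.1173
chi = 2.04 - 1.1173
= 0.9227

0.9227


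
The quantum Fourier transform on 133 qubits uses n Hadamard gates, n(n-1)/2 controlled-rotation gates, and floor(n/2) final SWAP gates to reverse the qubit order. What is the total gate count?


Hadamard gates: 133
Controlled rotations: n*(n-1)/2 = 133*132/2 = 8778
SWAP gates: floor(n/2) = floor(133/2) = 66
Total = 133 + 8778 + 66
= 8977

8977


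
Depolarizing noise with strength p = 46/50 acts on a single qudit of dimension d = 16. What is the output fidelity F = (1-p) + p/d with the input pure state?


F = (1-p) + p/d
= (1 - 0.9200) + 0.9200/16
= 0.0800 + 0.0575
= 0.1375

0.1375


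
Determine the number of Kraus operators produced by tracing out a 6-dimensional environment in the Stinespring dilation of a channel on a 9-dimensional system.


Tracing out the environment in an orthonormal basis {|i>_E} gives Kraus operators K_i = <i|_E U |0>_E.
Number of Kraus operators = dim(H_env) = d_env
= 6

6


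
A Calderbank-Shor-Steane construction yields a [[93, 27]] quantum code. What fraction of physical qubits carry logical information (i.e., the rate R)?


Code rate R = k/n
= 27/93
= 0.2903

0.2903


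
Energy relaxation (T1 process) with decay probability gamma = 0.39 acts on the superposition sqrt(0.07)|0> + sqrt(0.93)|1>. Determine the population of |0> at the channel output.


For amplitude damping with parameter gamma on state sqrt(a)|0> + sqrt(b)|1>:
alpha^2 = 0.07, beta^2 = 0.93
P(|0>) = alpha^2 + gamma * beta^2
= 0.07 + 0.39 * 0.93
= 0.07 + 0.3627
= 0.4327

0.4327


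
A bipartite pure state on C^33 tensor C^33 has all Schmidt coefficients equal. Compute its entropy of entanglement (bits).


For a maximally entangled state in d x d:
S = log2(d) = log2(33)
= 5.0444

5.0444


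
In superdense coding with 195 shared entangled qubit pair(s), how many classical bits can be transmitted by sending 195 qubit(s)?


Superdense coding allows 2 classical bits per shared entangled pair.
195 pair(s) -> 2 * 195 = 390 classical bits

390


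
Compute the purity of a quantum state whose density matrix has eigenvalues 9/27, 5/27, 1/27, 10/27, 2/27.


tr(rho^2) = sum of eigenvalues squared
= (9/27)^2 + (5/27)^2 + (1/27)^2 + (10/27)^2 + (2/27)^2
= (81 + 25 + 1 + 100 + 4) / 729
= 211/729
= 0.2894

0.2894


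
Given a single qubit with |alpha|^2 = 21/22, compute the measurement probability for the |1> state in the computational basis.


|alpha|^2 = 21/22 = 0.9545
|beta|^2 = 1 - 21/22 = 1/22 = 0.0455
P(|1>) = |beta|^2 = 0.0455

0.0455


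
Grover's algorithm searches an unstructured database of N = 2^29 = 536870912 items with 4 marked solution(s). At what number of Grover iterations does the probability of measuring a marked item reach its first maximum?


After j Grover iterations the success probability is P(j) = sin^2((2j+1)*theta), where sin(theta) = sqrt(k/N).
N = 2^29 = 536870912, k = 4
sin(theta) = sqrt(k/N) = 8.631674575e-05
theta = arcsin(sqrt(k/N)) = 8.631674586e-05 rad
P(j) reaches its first maximum when (2j+1)*theta is as close as possible to pi/2, i.e. j = round(pi/(4*theta) - 1/2).
pi/(4*theta) - 1/2 = 9098.5242
(For comparison, the common estimate pi/4 * sqrt(N/k) = 9099.0243; the exact maximiser is used here.)
Optimal iterations = 9099

9099


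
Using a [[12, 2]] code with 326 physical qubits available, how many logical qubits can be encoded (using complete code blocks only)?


Each code block uses 12 physical qubits for 2 logical qubit(s).
Number of complete blocks = floor(326 / 12) = 27
Logical qubits = 27 * 2
= 54

54


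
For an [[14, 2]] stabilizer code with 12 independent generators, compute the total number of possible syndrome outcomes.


Each stabilizer generator gives a binary (+1 or -1) measurement outcome.
With 12 independent generators:
Total syndromes = 2^12
= 4096

4096


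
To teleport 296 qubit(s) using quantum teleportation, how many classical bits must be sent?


Quantum teleportation requires 2 classical bits per qubit teleported.
296 qubit(s) -> 2 * 296 = 592 classical bits

592


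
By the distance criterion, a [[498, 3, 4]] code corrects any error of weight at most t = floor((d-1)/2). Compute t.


Code parameters: [[498, 3, 4]], distance d = 4.
Number of correctable errors = floor((d-1)/2)
= floor((4 - 1)/2)
= floor(3/2)
= 1

1


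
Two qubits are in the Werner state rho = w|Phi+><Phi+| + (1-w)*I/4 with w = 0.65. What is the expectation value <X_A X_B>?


|Phi+> = (|00> + |11>)/sqrt(2)
For the pure Bell state, <X_A X_B> = +1 (Bell-state Pauli correlator).
The maximally-mixed part I/4 has tr(I/4 * P tensor P) = 0 for any traceless Pauli P.
So <X_A X_B>_rho = w * (+1) + (1 - w) * 0
= 0.65 * (+1)
= 0.6500

0.6500


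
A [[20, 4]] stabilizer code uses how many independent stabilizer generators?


For an [[n,k]] stabilizer code:
Number of stabilizer generators = n - k
= 20 - 4
= 16

16


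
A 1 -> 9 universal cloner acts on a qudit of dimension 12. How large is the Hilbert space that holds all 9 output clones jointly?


Output space = H^(tensor 9) where dim(H) = 12
dim = 12^9
= 144 (after 2 factors)
= 1728 (after 3 factors)
= 20736 (after 4 factors)
= 248832 (after 5 factors)
= 2985984 (after 6 factors)
= 35831808 (after 7 factors)
= 429981696 (after 8 factors)
= 5159780352 (after 9 factors)
= 5159780352

5159780352


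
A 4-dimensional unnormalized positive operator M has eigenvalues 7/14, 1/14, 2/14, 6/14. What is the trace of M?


tr(M) = sum of eigenvalues
= 7/14 + 1/14 + 2/14 + 6/14
= 16/14
= 1.1429

1.1429


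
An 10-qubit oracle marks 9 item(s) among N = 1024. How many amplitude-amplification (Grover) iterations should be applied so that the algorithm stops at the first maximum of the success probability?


After j Grover iterations the success probability is P(j) = sin^2((2j+1)*theta), where sin(theta) = sqrt(k/N).
N = 2^10 = 1024, k = 9
sin(theta) = sqrt(k/N) = 0.09375
theta = arcsin(sqrt(k/N)) = 0.09388787511 rad
P(j) reaches its first maximum when (2j+1)*theta is as close as possible to pi/2, i.e. j = round(pi/(4*theta) - 1/2).
pi/(4*theta) - 1/2 = 7.8653
(For comparison, the common estimate pi/4 * sqrt(N/k) = 8.3776; the exact maximiser is used here.)
Optimal iterations = 8

8


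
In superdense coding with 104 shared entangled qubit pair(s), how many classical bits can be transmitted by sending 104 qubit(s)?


Superdense coding allows 2 classical bits per shared entangled pair.
104 pair(s) -> 2 * 104 = 208 classical bits

208


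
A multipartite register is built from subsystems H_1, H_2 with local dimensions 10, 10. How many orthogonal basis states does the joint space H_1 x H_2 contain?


dim(H_1 x H_2) = 10 * 10
= 100

100


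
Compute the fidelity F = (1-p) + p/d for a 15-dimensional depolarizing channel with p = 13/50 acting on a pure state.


F = (1-p) + p/d
= (1 - 0.2600) + 0.2600/15
= 0.7400 + 0.0173
= 0.7573

0.7573


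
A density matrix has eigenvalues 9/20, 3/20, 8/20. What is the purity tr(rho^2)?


tr(rho^2) = sum of eigenvalues squared
= (9/20)^2 + (3/20)^2 + (8/20)^2
= (81 + 9 + 64) / 400
= 154/400
= 0.3850

0.3850


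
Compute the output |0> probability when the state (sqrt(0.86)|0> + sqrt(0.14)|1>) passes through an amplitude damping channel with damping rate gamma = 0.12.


For amplitude damping with parameter gamma on state sqrt(a)|0> + sqrt(b)|1>:
alpha^2 = 0.86, beta^2 = 0.14
P(|0>) = alpha^2 + gamma * beta^2
= 0.86 + 0.12 * 0.14
= 0.86 + 0.0168
= 0.8768

0.8768


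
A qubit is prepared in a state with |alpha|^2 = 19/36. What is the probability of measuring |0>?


|alpha|^2 = 19/36 = 0.5278
|beta|^2 = 1 - 19/36 = 17/36 = 0.4722
P(|0>) = |alpha|^2 = 0.5278

0.5278


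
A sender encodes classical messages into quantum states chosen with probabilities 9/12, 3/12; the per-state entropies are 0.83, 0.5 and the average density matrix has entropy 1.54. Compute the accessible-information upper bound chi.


chi = S(rho) - sum_i p_i * S(rho_i)
Weighted entropy = 9/12 * 0.83 + 3/12 * 0.5
= 0.7475
chi = 1.54 - 0.7475
= 0.7925

0.7925


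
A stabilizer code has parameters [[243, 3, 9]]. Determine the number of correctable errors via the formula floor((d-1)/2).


Code parameters: [[243, 3, 9]], distance d = 9.
Number of correctable errors = floor((d-1)/2)
= floor((9 - 1)/2)
= floor(8/2)
= 4

4


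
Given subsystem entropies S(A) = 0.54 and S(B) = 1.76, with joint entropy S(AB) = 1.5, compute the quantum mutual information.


I(A:B) = S(A) + S(B) - S(AB)
= 0.54 + 1.76 - 1.5
= 0.8000

0.8000


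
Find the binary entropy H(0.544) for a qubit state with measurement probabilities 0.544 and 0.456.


S = -p*log2(p) - (1-p)*log2(1-p)
p = 0.5440, 1-p = 0.4560
= -0.5440 * log2(0.5440) - 0.4560 * log2(0.4560)
= -(-0.4778) - (-0.5166)
= 0.9944

0.9944


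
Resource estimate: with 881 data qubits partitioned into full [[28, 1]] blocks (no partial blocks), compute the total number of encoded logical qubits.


Each code block uses 28 physical qubits for 1 logical qubit(s).
Number of complete blocks = floor(881 / 28) = 31
Logical qubits = 31 * 1
= 31

31


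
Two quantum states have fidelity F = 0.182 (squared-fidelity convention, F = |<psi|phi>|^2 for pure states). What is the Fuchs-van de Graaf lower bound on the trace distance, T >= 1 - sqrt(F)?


Fuchs-van de Graaf (squared-fidelity convention): 1 - sqrt(F) <= T <= sqrt(1 - F).
Lower bound: T >= 1 - sqrt(F)
sqrt(F) = sqrt(0.182) = 0.4266
T >= 1 - 0.4266
T >= 0.5734

0.5734


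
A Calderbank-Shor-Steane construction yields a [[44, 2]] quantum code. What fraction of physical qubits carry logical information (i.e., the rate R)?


Code rate R = k/n
= 2/44
= 0.0455

0.0455


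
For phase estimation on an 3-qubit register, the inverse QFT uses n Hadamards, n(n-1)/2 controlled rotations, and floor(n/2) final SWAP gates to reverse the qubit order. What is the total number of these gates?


Hadamard gates: 3
Controlled rotations: n*(n-1)/2 = 3*2/2 = 3
SWAP gates: floor(n/2) = floor(3/2) = 1
Total = 3 + 3 + 1
= 7

7


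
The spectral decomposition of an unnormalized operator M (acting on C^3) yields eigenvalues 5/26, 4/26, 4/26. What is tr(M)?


tr(M) = sum of eigenvalues
= 5/26 + 4/26 + 4/26
= 13/26
= 0.5000

0.5000


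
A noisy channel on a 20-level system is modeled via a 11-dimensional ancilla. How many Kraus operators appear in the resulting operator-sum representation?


Tracing out the environment in an orthonormal basis {|i>_E} gives Kraus operators K_i = <i|_E U |0>_E.
Number of Kraus operators = dim(H_env) = d_env
= 11

11


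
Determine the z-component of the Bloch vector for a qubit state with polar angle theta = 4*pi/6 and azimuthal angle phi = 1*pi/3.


theta = 2.0944, phi = 1.0472
r_z = cos(theta) = -0.5000

-0.5000


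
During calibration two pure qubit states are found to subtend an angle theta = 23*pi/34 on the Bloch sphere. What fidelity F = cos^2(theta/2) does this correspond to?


For states separated by angle theta on Bloch sphere:
F = cos^2(theta/2)
theta = 23*pi/34 = 2.1252
theta/2 = 1.0626
cos(theta/2) = 0.4866
F = 0.2368

0.2368


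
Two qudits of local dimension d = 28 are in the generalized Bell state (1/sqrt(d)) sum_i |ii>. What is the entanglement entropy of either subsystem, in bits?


For a maximally entangled state in d x d:
S = log2(d) = log2(28)
= 4.8074

4.8074


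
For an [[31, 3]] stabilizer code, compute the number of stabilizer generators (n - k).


For an [[n,k]] stabilizer code:
Number of stabilizer generators = n - k
= 31 - 3
= 28

28


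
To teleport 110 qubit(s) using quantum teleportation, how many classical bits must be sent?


Quantum teleportation requires 2 classical bits per qubit teleported.
110 qubit(s) -> 2 * 110 = 220 classical bits

220


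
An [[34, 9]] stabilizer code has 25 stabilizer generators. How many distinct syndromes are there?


Each stabilizer generator gives a binary (+1 or -1) measurement outcome.
With 25 independent generators:
Total syndromes = 2^25
= 33554432

33554432


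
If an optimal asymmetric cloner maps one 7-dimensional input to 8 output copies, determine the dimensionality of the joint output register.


Output space = H^(tensor 8) where dim(H) = 7
dim = 7^8
= 49 (after 2 factors)
= 343 (after 3 factors)
= 2401 (after 4 factors)
= 16807 (after 5 factors)
= 117649 (after 6 factors)
= 823543 (after 7 factors)
= 5764801 (after 8 factors)
= 5764801

5764801


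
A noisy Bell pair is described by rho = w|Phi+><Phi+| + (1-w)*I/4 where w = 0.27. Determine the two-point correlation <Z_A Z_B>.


|Phi+> = (|00> + |11>)/sqrt(2)
For the pure Bell state, <Z_A Z_B> = +1 (Bell-state Pauli correlator).
The maximally-mixed part I/4 has tr(I/4 * P tensor P) = 0 for any traceless Pauli P.
So <Z_A Z_B>_rho = w * (+1) + (1 - w) * 0
= 0.27 * (+1)
= 0.2700

0.2700


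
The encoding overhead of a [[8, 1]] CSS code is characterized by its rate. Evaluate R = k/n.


Code rate R = k/n
= 1/8
= 0.1250

0.1250


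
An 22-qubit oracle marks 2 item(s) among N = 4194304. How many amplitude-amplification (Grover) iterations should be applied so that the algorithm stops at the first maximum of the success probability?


After j Grover iterations the success probability is P(j) = sin^2((2j+1)*theta), where sin(theta) = sqrt(k/N).
N = 2^22 = 4194304, k = 2
sin(theta) = sqrt(k/N) = 0.000690533966
theta = arcsin(sqrt(k/N)) = 0.0006905340209 rad
P(j) reaches its first maximum when (2j+1)*theta is as close as possible to pi/2, i.e. j = round(pi/(4*theta) - 1/2).
pi/(4*theta) - 1/2 = 1136.8779
(For comparison, the common estimate pi/4 * sqrt(N/k) = 1137.3780; the exact maximiser is used here.)
Optimal iterations = 1137

1137


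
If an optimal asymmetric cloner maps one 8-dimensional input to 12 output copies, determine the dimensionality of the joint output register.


Output space = H^(tensor 12) where dim(H) = 8
dim = 8^12
= 64 (after 2 factors)
= 512 (after 3 factors)
= 4096 (after 4 factors)
= 32768 (after 5 factors)
= 262144 (after 6 factors)
= 2097152 (after 7 factors)
= 16777216 (after 8 factors)
= 134217728 (after 9 factors)
= 1073741824 (after 10 factors)
= 8589934592 (after 11 factors)
= 68719476736 (after 12 factors)
= 68719476736

68719476736


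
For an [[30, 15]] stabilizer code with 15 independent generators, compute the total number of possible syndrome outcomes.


Each stabilizer generator gives a binary (+1 or -1) measurement outcome.
With 15 independent generators:
Total syndromes = 2^15
= 32768

32768


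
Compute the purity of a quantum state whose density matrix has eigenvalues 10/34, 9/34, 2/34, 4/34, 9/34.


tr(rho^2) = sum of eigenvalues squared
= (10/34)^2 + (9/34)^2 + (2/34)^2 + (4/34)^2 + (9/34)^2
= (100 + 81 + 4 + 16 + 81) / 1156
= 282/1156
= 0.2439

0.2439


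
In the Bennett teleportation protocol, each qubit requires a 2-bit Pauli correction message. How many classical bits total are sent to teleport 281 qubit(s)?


Quantum teleportation requires 2 classical bits per qubit teleported.
281 qubit(s) -> 2 * 281 = 562 classical bits

562


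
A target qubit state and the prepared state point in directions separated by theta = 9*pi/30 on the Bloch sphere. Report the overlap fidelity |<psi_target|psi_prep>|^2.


For states separated by angle theta on Bloch sphere:
F = cos^2(theta/2)
theta = 9*pi/30 = 0.9425
theta/2 = 0.4712
cos(theta/2) = 0.8910
F = 0.7939

0.7939


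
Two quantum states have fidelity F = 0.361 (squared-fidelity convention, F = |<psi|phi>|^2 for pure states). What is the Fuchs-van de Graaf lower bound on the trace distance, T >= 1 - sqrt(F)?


Fuchs-van de Graaf (squared-fidelity convention): 1 - sqrt(F) <= T <= sqrt(1 - F).
Lower bound: T >= 1 - sqrt(F)
sqrt(F) = sqrt(0.361) = 0.6008
T >= 1 - 0.6008
T >= 0.3992

0.3992


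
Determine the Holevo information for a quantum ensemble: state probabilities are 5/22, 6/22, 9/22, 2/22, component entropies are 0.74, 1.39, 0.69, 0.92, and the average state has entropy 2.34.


chi = S(rho) - sum_i p_i * S(rho_i)
Weighted entropy = 5/22 * 0.74 + 6/22 * 1.39 + 9/22 * 0.69 + 2/22 * 0.92
= 0.9132
chi = 2.34 - 0.9132
= 1.4268

1.4268


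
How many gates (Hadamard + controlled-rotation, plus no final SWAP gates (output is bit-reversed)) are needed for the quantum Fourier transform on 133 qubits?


Hadamard gates: 133
Controlled rotations: n*(n-1)/2 = 133*132/2 = 8778
SWAP gates: 0 (omitted)
Total = 133 + 8778
= 8911

8911


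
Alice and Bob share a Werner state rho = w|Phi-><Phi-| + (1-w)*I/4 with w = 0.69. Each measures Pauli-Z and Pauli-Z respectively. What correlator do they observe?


|Phi-> = (|00> - |11>)/sqrt(2)
For the pure Bell state, <Z_A Z_B> = +1 (Bell-state Pauli correlator).
The maximally-mixed part I/4 has tr(I/4 * P tensor P) = 0 for any traceless Pauli P.
So <Z_A Z_B>_rho = w * (+1) + (1 - w) * 0
= 0.69 * (+1)
= 0.6900

0.6900


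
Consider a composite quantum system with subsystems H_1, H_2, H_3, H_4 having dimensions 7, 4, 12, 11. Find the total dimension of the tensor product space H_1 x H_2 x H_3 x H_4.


dim(H_1 x H_2 x H_3 x H_4) = 7 * 4 * 12 * 11
= 28 * 12 * 11
= 336 * 11
= 3696

3696


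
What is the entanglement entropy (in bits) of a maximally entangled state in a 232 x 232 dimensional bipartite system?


For a maximally entangled state in d x d:
S = log2(d) = log2(232)
= 7.8580

7.8580


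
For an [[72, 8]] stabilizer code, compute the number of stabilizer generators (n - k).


For an [[n,k]] stabilizer code:
Number of stabilizer generators = n - k
= 72 - 8
= 64

64


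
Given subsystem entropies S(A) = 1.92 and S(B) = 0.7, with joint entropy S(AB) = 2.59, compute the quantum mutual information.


I(A:B) = S(A) + S(B) - S(AB)
= 1.92 + 0.7 - 2.59
= 0.0300

0.0300


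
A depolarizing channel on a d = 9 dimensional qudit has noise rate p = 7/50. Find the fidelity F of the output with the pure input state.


F = (1-p) + p/d
= (1 - 0.1400) + 0.1400/9
= 0.8600 + 0.0156
= 0.8756

0.8756


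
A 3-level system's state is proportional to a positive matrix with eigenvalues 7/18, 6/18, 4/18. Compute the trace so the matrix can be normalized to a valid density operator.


tr(M) = sum of eigenvalues
= 7/18 + 6/18 + 4/18
= 17/18
= 0.9444

0.9444


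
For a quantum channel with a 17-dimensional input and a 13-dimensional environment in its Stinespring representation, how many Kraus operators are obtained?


Tracing out the environment in an orthonormal basis {|i>_E} gives Kraus operators K_i = <i|_E U |0>_E.
Number of Kraus operators = dim(H_env) = d_env
= 13

13


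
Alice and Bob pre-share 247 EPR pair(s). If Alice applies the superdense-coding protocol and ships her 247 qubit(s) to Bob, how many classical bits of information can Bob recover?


Superdense coding allows 2 classical bits per shared entangled pair.
247 pair(s) -> 2 * 247 = 494 classical bits

494


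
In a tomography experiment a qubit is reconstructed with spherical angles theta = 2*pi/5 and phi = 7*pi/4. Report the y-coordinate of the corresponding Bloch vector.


theta = 1.2566, phi = 5.4978
r_y = sin(theta)*sin(phi) = 0.9511 * -0.7071
r_y = -0.6725

-0.6725


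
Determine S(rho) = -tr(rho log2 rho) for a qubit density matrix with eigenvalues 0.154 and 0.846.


S = -p*log2(p) - (1-p)*log2(1-p)
p = 0.1540, 1-p = 0.8460
= -0.1540 * log2(0.1540) - 0.8460 * log2(0.8460)
= -(-0.4156) - (-0.2041)
= 0.6198

0.6198


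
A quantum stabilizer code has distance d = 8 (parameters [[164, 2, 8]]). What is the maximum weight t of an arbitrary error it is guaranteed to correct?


Code parameters: [[164, 2, 8]], distance d = 8.
Number of correctable errors = floor((d-1)/2)
= floor((8 - 1)/2)
= floor(7/2)
= 3

3


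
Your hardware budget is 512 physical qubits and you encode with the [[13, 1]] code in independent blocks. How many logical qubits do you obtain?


Each code block uses 13 physical qubits for 1 logical qubit(s).
Number of complete blocks = floor(512 / 13) = 39
Logical qubits = 39 * 1
= 39

39


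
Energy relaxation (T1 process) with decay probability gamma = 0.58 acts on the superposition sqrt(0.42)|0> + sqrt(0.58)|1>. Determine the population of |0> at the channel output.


For amplitude damping with parameter gamma on state sqrt(a)|0> + sqrt(b)|1>:
alpha^2 = 0.42, beta^2 = 0.58
P(|0>) = alpha^2 + gamma * beta^2
= 0.42 + 0.58 * 0.58
= 0.42 + 0.3364
= 0.7564

0.7564
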